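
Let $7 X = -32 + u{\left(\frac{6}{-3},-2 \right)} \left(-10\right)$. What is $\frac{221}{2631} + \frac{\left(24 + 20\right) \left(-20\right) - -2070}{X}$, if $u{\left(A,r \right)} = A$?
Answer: $- \frac{1217421}{1754} \approx -694.08$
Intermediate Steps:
$X = - \frac{12}{7}$ ($X = \frac{-32 + \frac{6}{-3} \left(-10\right)}{7} = \frac{-32 + 6 \left(- \frac{1}{3}\right) \left(-10\right)}{7} = \frac{-32 - -20}{7} = \frac{-32 + 20}{7} = \frac{1}{7} \left(-12\right) = - \frac{12}{7} \approx -1.7143$)
$\frac{221}{2631} + \frac{\left(24 + 20\right) \left(-20\right) - -2070}{X} = \frac{221}{2631} + \frac{\left(24 + 20\right) \left(-20\right) - -2070}{- \frac{12}{7}} = 221 \cdot \frac{1}{2631} + \left(44 \left(-20\right) + 2070\right) \left(- \frac{7}{12}\right) = \frac{221}{2631} + \left(-880 + 2070\right) \left(- \frac{7}{12}\right) = \frac{221}{2631} + 1190 \left(- \frac{7}{12}\right) = \frac{221}{2631} - \frac{4165}{6} = - \frac{1217421}{1754}$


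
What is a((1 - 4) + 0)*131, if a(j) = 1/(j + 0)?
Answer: -131/3 ≈ -43.667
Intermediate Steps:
a(j) = 1/j
a((1 - 4) + 0)*131 = 131/((1 - 4) + 0) = 131/(-3 + 0) = 131/(-3) = -⅓*131 = -131/3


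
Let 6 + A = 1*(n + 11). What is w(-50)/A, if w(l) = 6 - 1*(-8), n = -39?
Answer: -7/17 ≈ -0.41176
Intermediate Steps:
A = -34 (A = -6 + 1*(-39 + 11) = -6 + 1*(-28) = -6 - 28 = -34)
w(l) = 14 (w(l) = 6 + 8 = 14)
w(-50)/A = 14/(-34) = 14*(-1/34) = -7/17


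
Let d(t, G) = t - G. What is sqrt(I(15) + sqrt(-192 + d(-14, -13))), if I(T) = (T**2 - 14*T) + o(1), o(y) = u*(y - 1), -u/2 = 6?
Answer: sqrt(15 + I*sqrt(193)) ≈ 4.2098 + 1.65*I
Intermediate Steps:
u = -12 (u = -2*6 = -12)
o(y) = 12 - 12*y (o(y) = -12*(y - 1) = -12*(-1 + y) = 12 - 12*y)
I(T) = T**2 - 14*T (I(T) = (T**2 - 14*T) + (12 - 12*1) = (T**2 - 14*T) + (12 - 12) = (T**2 - 14*T) + 0 = T**2 - 14*T)
sqrt(I(15) + sqrt(-192 + d(-14, -13))) = sqrt(15*(-14 + 15) + sqrt(-192 + (-14 - 1*(-13)))) = sqrt(15*1 + sqrt(-192 + (-14 + 13))) = sqrt(15 + sqrt(-192 - 1)) = sqrt(15 + sqrt(-193)) = sqrt(15 + I*sqrt(193))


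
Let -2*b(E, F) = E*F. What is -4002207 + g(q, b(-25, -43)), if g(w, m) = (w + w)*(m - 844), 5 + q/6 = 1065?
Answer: -21574887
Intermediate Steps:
b(E, F) = -E*F/2
q = 6360 (q = -30 + 6*1065 = -30 + 6390 = 6360)
g(w, m) = 2*w*(-844 + m) (g(w, m) = (2*w)*(-844 + m) = 2*w*(-844 + m))
-4002207 + g(q, b(-25, -43)) = -4002207 + 2*6360*(-844 - 1/2*(-25)*(-43)) = -4002207 + 2*6360*(-844 - 1075/2) = -4002207 + 2*6360*(-2763/2) = -4002207 - 17572680 = -21574887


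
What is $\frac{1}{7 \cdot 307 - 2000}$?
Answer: $\frac{1}{149} \approx 0.0067114$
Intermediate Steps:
$\frac{1}{7 \cdot 307 - 2000} = \frac{1}{2149 - 2000} = \frac{1}{149}$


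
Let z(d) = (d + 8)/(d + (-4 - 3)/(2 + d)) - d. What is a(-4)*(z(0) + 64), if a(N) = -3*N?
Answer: 5184/7 ≈ 740.57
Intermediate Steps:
z(d) = -d + (8 + d)/(d - 7/(2 + d)) (z(d) = (8 + d)/(d - 7/(2 + d)) - d = -d + (8 + d)/(d - 7/(2 + d)))
a(-4)*(z(0) + 64) = (-3*(-4))*((16 - 1*0**2 - 1*0**3 + 17*0)/(-7 + 0**2 + 2*0) + 64) = 12*((16 - 1*0 - 1*0 + 0)/(-7 + 0 + 0) + 64) = 12*((16 + 0 + 0 + 0)/(-7) + 64) = 12*(-1/7*16 + 64) = 12*(-16/7 + 64) = 12*(432/7) = 5184/7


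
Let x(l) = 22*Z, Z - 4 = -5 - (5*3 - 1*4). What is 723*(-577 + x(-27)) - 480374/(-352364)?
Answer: -107125991639/176182 ≈ -6.0804e+5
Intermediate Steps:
Z = -12 (Z = 4 + (-5 - (5*3 - 1*4)) = 4 + (-5 - (15 - 4)) = 4 + (-5 - 1*11) = 4 + (-5 - 11) = 4 - 16 = -12)
x(l) = -264 (x(l) = 22*(-12) = -264)
723*(-577 + x(-27)) - 480374/(-352364) = 723*(-577 - 264) - 480374/(-352364) = 723*(-841) - 480374*(-1)/352364 = -608043 - 1*(-240187/176182) = -608043 + 240187/176182 = -107125991639/176182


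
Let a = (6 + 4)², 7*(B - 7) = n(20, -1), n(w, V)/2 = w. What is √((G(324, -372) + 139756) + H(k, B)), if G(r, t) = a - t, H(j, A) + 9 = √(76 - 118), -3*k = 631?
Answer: √(140219 + I*√42) ≈ 374.46 + 0.0087*I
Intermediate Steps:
k = -631/3 (k = -⅓*631 = -631/3 ≈ -210.33)
n(w, V) = 2*w
B = 89/7 (B = 7 + (2*20)/7 = 7 + (⅐)*40 = 7 + 40/7 = 89/7 ≈ 12.714)
H(j, A) = -9 + I*√42 (H(j, A) = -9 + √(76 - 118) = -9 + √(-42) = -9 + I*√42)
a = 100 (a = 10² = 100)
G(r, t) = 100 - t
√((G(324, -372) + 139756) + H(k, B)) = √(((100 - 1*(-372)) + 139756) + (-9 + I*√42)) = √(((100 + 372) + 139756) + (-9 + I*√42)) = √((472 + 139756) + (-9 + I*√42)) = √(140228 + (-9 + I*√42)) = √(140219 + I*√42)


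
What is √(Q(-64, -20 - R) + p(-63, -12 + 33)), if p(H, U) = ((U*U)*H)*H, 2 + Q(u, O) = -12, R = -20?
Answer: √1750315 ≈ 1323.0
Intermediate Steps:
Q(u, O) = -14 (Q(u, O) = -2 - 12 = -14)
p(H, U) = H²*U² (p(H, U) = (U²*H)*H = (H*U²)*H = H²*U²)
√(Q(-64, -20 - R) + p(-63, -12 + 33)) = √(-14 + (-63)²*(-12 + 33)²) = √(-14 + 3969*21²) = √(-14 + 3969*441) = √(-14 + 1750329) = √1750315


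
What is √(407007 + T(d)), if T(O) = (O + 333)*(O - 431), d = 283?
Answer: √315839 ≈ 562.00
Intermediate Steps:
T(O) = (-431 + O)*(333 + O) (T(O) = (333 + O)*(-431 + O) = (-431 + O)*(333 + O))
√(407007 + T(d)) = √(407007 + (-143523 + 283² - 98*283)) = √(407007 + (-143523 + 80089 - 27734)) = √(407007 - 91168) = √315839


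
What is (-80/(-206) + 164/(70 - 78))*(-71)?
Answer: 294153/206 ≈ 1427.9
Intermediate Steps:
(-80/(-206) + 164/(70 - 78))*(-71) = (-80*(-1/206) + 164/(-8))*(-71) = (40/103 + 164*(-⅛))*(-71) = (40/103 - 41/2)*(-71) = -4143/206*(-71) = 294153/206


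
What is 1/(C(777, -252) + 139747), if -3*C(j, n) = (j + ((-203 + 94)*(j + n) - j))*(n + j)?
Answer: 1/10154122 ≈ 9.8482e-8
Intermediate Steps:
C(j, n) = -(j + n)*(-109*j - 109*n)/3 (C(j, n) = -(j + ((-203 + 94)*(j + n) - j))*(n + j)/3 = -(j + (-109*(j + n) - j))*(j + n)/3 = -(j + ((-109*j - 109*n) - j))*(j + n)/3 = -(j + (-110*j - 109*n))*(j + n)/3 = -(-109*j - 109*n)*(j + n)/3 = -(j + n)*(-109*j - 109*n)/3)
1/(C(777, -252) + 139747) = 1/(((109/3)*777**2 + (109/3)*(-252)**2 + (218/3)*777*(-252)) + 139747) = 1/(((109/3)*603729 + (109/3)*63504 - 14228424) + 139747) = 1/((21935487 + 2307312 - 14228424) + 139747) = 1/(10014375 + 139747) = 1/10154122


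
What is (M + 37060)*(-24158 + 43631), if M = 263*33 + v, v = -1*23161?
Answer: 439661394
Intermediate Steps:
v = -23161
M = -14482 (M = 263*33 - 23161 = 8679 - 23161 = -14482)
(M + 37060)*(-24158 + 43631) = (-14482 + 37060)*(-24158 + 43631) = 22578*19473 = 439661394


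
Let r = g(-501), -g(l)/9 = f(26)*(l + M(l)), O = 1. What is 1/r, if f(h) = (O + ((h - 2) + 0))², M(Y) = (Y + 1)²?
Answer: -1/1403431875 ≈ -7.1254e-10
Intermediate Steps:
M(Y) = (1 + Y)²
f(h) = (-1 + h)² (f(h) = (1 + ((h - 2) + 0))² = (1 + ((-2 + h) + 0))² = (1 + (-2 + h))² = (-1 + h)²)
g(l) = -5625*l - 5625*(1 + l)² (g(l) = -9*(-1 + 26)²*(l + (1 + l)²) = -9*25²*(l + (1 + l)²) = -5625*(l + (1 + l)²) = -9*(625*l + 625*(1 + l)²) = -5625*l - 5625*(1 + l)²)
r = -1403431875 (r = -5625*(-501) - 5625*(1 - 501)² = 2818125 - 5625*(-500)² = 2818125 - 5625*250000 = 2818125 - 1406250000 = -1403431875)
1/r = 1/(-1403431875) = -1/1403431875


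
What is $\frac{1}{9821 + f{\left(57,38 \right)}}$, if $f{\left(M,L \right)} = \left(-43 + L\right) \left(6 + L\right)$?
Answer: $\frac{1}{9601} \approx 0.00010416$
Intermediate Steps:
$\frac{1}{9821 + f{\left(57,38 \right)}} = \frac{1}{9821 - \left(1664 - 1444\right)} = \frac{1}{9821 - 220} = \frac{1}{9601}$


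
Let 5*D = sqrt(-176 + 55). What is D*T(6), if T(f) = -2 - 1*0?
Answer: -22*I/5 ≈ -4.4*I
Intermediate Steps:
T(f) = -2 (T(f) = -2 + 0 = -2)
D = 11*I/5 (D = sqrt(-176 + 55)/5 = sqrt(-121)/5 = (11*I)/5 = 11*I/5 ≈ 2.2*I)
D*T(6) = (11*I/5)*(-2) = -22*I/5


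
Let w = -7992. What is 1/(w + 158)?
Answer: -1/7834 ≈ -0.00012765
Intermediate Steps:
1/(w + 158) = 1/(-7992 + 158) = 1/(-7834) = -1/7834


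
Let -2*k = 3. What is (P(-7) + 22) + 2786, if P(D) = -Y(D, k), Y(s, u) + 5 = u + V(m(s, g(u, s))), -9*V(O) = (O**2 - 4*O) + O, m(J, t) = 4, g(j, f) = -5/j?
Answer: 50669/18 ≈ 2814.9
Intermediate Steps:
k = -3/2 (k = -1/2*3 = -3/2 ≈ -1.5000)
V(O) = -O**2/9 + O/3 (V(O) = -((O**2 - 4*O) + O)/9 = -(O**2 - 3*O)/9 = -O**2/9 + O/3)
Y(s, u) = -49/9 + u (Y(s, u) = -5 + (u + (1/9)*4*(3 - 1*4)) = -5 + (u + (1/9)*4*(3 - 4)) = -5 + (u + (1/9)*4*(-1)) = -5 + (u - 4/9) = -5 + (-4/9 + u) = -49/9 + u)
P(D) = 125/18 (P(D) = -(-49/9 - 3/2) = -1*(-125/18) = 125/18)
(P(-7) + 22) + 2786 = (125/18 + 22) + 2786 = 521/18 + 2786 = 50669/18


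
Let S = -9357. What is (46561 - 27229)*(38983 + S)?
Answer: 572729832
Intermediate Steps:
(46561 - 27229)*(38983 + S) = (46561 - 27229)*(38983 - 9357) = 19332*29626 = 572729832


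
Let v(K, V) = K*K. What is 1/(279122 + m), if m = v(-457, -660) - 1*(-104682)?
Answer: 1/592653 ≈ 1.6873e-6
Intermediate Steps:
v(K, V) = K²
m = 313531 (m = (-457)² - 1*(-104682) = 208849 + 104682 = 313531)
1/(279122 + m) = 1/(279122 + 313531) = 1/592653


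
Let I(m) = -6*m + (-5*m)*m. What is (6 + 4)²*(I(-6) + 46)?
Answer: -9800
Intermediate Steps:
I(m) = -6*m - 5*m²
(6 + 4)²*(I(-6) + 46) = (6 + 4)²*(-1*(-6)*(6 + 5*(-6)) + 46) = 10²*(-1*(-6)*(6 - 30) + 46) = 100*(-1*(-6)*(-24) + 46) = 100*(-144 + 46) = 100*(-98) = -9800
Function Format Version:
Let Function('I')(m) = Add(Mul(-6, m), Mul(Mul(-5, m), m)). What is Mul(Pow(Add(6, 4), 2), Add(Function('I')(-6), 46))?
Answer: -9800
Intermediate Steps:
Function('I')(m) = Add(Mul(-6, m), Mul(-5, Pow(m, 2)))
Mul(Pow(Add(6, 4), 2), Add(Function('I')(-6), 46)) = Mul(Pow(Add(6, 4), 2), Add(Mul(-1, -6, Add(6, Mul(5, -6))), 46)) = Mul(Pow(10, 2), Add(Mul(-1, -6, Add(6, -30)), 46)) = Mul(100, Add(Mul(-1, -6, -24), 46)) = Mul(100, Add(-144, 46)) = Mul(100, -98) = -9800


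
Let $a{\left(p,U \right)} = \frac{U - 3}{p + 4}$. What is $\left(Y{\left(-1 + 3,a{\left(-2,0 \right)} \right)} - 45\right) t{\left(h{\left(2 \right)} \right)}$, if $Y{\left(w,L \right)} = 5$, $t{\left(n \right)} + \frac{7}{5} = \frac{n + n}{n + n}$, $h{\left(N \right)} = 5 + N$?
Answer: $16$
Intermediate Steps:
$a{\left(p,U \right)} = \frac{-3 + U}{4 + p}$
$t{\left(n \right)} = - \frac{2}{5}$ ($t{\left(n \right)} = - \frac{7}{5} + \frac{n + n}{n + n} = - \frac{7}{5} + \frac{2 n}{2 n} = - \frac{7}{5} + 2 n \frac{1}{2 n} = - \frac{7}{5} + 1 = - \frac{2}{5}$)
$\left(Y{\left(-1 + 3,a{\left(-2,0 \right)} \right)} - 45\right) t{\left(h{\left(2 \right)} \right)} = \left(5 - 45\right) \left(- \frac{2}{5}\right) = \left(-40\right) \left(- \frac{2}{5}\right) = 16$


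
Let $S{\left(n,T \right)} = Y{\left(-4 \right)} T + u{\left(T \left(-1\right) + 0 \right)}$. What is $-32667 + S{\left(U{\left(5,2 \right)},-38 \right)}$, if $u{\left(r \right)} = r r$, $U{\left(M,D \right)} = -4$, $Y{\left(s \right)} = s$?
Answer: $-31071$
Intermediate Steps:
$u{\left(r \right)} = r^{2}$
$S{\left(n,T \right)} = T^{2} - 4 T$ ($S{\left(n,T \right)} = - 4 T + \left(T \left(-1\right) + 0\right)^{2} = - 4 T + \left(- T + 0\right)^{2} = - 4 T + \left(- T\right)^{2} = - 4 T + T^{2} = T^{2} - 4 T$)
$-32667 + S{\left(U{\left(5,2 \right)},-38 \right)} = -32667 - 38 \left(-4 - 38\right) = -32667 - -1596 = -32667 + 1596 = -31071$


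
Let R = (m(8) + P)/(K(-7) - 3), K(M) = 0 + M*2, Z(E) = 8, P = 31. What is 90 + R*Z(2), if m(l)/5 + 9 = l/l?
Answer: 1602/17 ≈ 94.235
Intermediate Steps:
K(M) = 2*M (K(M) = 0 + 2*M = 2*M)
m(l) = -40 (m(l) = -45 + 5*(l/l) = -45 + 5*1 = -45 + 5 = -40)
R = 9/17 (R = (-40 + 31)/(2*(-7) - 3) = -9/(-14 - 3) = -9/(-17) = -9*(-1/17) = 9/17 ≈ 0.52941)
90 + R*Z(2) = 90 + (9/17)*8 = 90 + 72/17 = 1602/17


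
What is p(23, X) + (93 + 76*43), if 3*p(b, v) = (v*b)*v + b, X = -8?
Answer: 11578/3 ≈ 3859.3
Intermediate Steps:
p(b, v) = b/3 + b*v**2/3 (p(b, v) = ((v*b)*v + b)/3 = ((b*v)*v + b)/3 = (b*v**2 + b)/3 = (b + b*v**2)/3 = b/3 + b*v**2/3)
p(23, X) + (93 + 76*43) = (1/3)*23*(1 + (-8)**2) + (93 + 76*43) = (1/3)*23*(1 + 64) + (93 + 3268) = (1/3)*23*65 + 3361 = 1495/3 + 3361 = 11578/3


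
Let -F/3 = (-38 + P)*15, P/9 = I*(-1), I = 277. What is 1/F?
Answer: 1/113895 ≈ 8.7800e-6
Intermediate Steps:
P = -2493 (P = 9*(277*(-1)) = 9*(-277) = -2493)
F = 113895 (F = -3*(-38 - 2493)*15 = -(-7593)*15 = -3*(-37965) = 113895)
1/F = 1/113895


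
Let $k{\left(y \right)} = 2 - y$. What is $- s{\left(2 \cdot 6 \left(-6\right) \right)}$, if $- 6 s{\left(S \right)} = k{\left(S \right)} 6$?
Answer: $74$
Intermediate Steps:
$s{\left(S \right)} = -2 + S$ ($s{\left(S \right)} = - \frac{\left(2 - S\right) 6}{6} = - \frac{12 - 6 S}{6} = -2 + S$)
$- s{\left(2 \cdot 6 \left(-6\right) \right)} = - (-2 + 2 \cdot 6 \left(-6\right)) = - (-2 + 12 \left(-6\right)) = - (-2 - 72) = \left(-1\right) \left(-74\right) = 74$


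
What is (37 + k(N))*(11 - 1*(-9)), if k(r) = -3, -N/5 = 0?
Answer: 680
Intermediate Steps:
N = 0 (N = -5*0 = 0)
(37 + k(N))*(11 - 1*(-9)) = (37 - 3)*(11 - 1*(-9)) = 34*(11 + 9) = 34*20 = 680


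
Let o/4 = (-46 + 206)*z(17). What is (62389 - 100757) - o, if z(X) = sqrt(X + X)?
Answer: -38368 - 640*sqrt(34) ≈ -42100.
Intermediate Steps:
z(X) = sqrt(2)*sqrt(X) (z(X) = sqrt(2*X) = sqrt(2)*sqrt(X))
o = 640*sqrt(34) (o = 4*((-46 + 206)*(sqrt(2)*sqrt(17))) = 4*(160*sqrt(34)) = 640*sqrt(34) ≈ 3731.8)
(62389 - 100757) - o = (62389 - 100757) - 640*sqrt(34) = -38368 - 640*sqrt(34)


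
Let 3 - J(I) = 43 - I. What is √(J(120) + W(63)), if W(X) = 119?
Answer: √199 ≈ 14.107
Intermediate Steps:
J(I) = -40 + I (J(I) = 3 - (43 - I) = 3 + (-43 + I) = -40 + I)
√(J(120) + W(63)) = √((-40 + 120) + 119) = √(80 + 119) = √199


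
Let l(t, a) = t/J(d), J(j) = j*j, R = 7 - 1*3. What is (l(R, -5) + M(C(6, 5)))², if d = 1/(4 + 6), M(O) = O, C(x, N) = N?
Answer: 164025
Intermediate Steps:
d = ⅒ (d = 1/10 = ⅒ ≈ 0.10000)
R = 4 (R = 7 - 3 = 4)
J(j) = j²
l(t, a) = 100*t (l(t, a) = t/((⅒)²) = t/(1/100) = t*100 = 100*t)
(l(R, -5) + M(C(6, 5)))² = (100*4 + 5)² = (400 + 5)² = 405² = 164025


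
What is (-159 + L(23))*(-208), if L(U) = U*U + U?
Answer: -81744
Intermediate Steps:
L(U) = U + U² (L(U) = U² + U = U + U²)
(-159 + L(23))*(-208) = (-159 + 23*(1 + 23))*(-208) = (-159 + 23*24)*(-208) = (-159 + 552)*(-208) = 393*(-208) = -81744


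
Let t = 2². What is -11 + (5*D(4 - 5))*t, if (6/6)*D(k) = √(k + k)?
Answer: -11 + 20*I*√2 ≈ -11.0 + 28.284*I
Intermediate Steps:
t = 4
D(k) = √2*√k (D(k) = √(k + k) = √(2*k) = √2*√k)
-11 + (5*D(4 - 5))*t = -11 + (5*(√2*√(4 - 5)))*4 = -11 + (5*(√2*√(-1)))*4 = -11 + (5*(√2*I))*4 = -11 + (5*(I*√2))*4 = -11 + (5*I*√2)*4 = -11 + 20*I*√2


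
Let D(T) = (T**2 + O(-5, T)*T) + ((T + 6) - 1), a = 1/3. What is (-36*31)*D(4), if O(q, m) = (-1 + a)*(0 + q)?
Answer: -42780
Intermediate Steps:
a = 1/3 (a = 1*(1/3) = 1/3 ≈ 0.33333)
O(q, m) = -2*q/3 (O(q, m) = (-1 + 1/3)*(0 + q) = -2*q/3)
D(T) = 5 + T**2 + 13*T/3 (D(T) = (T**2 + (-2/3*(-5))*T) + ((T + 6) - 1) = (T**2 + 10*T/3) + ((6 + T) - 1) = (T**2 + 10*T/3) + (5 + T) = 5 + T**2 + 13*T/3)
(-36*31)*D(4) = (-36*31)*(5 + 4**2 + (13/3)*4) = -1116*(5 + 16 + 52/3) = -1116*115/3 = -42780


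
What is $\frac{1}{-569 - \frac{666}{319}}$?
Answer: $- \frac{319}{182177} \approx -0.001751$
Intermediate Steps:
$\frac{1}{-569 - \frac{666}{319}} = \frac{1}{- \frac{182177}{319}} = - \frac{319}{182177}$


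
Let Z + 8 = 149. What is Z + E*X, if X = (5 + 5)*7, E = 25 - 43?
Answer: -1119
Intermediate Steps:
Z = 141 (Z = -8 + 149 = 141)
E = -18
X = 70 (X = 10*7 = 70)
Z + E*X = 141 - 18*70 = 141 - 1260 = -1119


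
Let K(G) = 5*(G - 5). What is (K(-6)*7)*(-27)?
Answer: 10395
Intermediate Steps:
K(G) = -25 + 5*G (K(G) = 5*(-5 + G) = -25 + 5*G)
(K(-6)*7)*(-27) = ((-25 + 5*(-6))*7)*(-27) = ((-25 - 30)*7)*(-27) = -55*7*(-27) = -385*(-27) = 10395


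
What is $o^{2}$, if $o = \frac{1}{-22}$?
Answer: $\frac{1}{484} \approx 0.0020661$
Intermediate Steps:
$o = - \frac{1}{22} \approx -0.045455$
$o^{2} = \left(- \frac{1}{22}\right)^{2} = \frac{1}{484}$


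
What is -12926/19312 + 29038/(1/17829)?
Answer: 4999089848849/9656 ≈ 5.1772e+8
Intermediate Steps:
-12926/19312 + 29038/(1/17829) = -12926*1/19312 + 29038/(1/17829) = -6463/9656 + 29038*17829 = -6463/9656 + 517718502 = 4999089848849/9656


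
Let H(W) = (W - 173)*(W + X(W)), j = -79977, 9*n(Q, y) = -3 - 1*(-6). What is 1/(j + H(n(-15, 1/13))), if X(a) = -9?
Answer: -9/706325 ≈ -1.2742e-5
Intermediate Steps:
n(Q, y) = ⅓ (n(Q, y) = (-3 - 1*(-6))/9 = (-3 + 6)/9 = (⅑)*3 = ⅓)
H(W) = (-173 + W)*(-9 + W) (H(W) = (W - 173)*(W - 9) = (-173 + W)*(-9 + W))
1/(j + H(n(-15, 1/13))) = 1/(-79977 + (1557 + (⅓)² - 182*⅓)) = 1/(-79977 + (1557 + ⅑ - 182/3)) = 1/(-79977 + 13468/9) = 1/(-706325/9) = -9/706325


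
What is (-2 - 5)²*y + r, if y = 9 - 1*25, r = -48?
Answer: -832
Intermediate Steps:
y = -16 (y = 9 - 25 = -16)
(-2 - 5)²*y + r = (-2 - 5)²*(-16) - 48 = (-7)²*(-16) - 48 = 49*(-16) - 48 = -784 - 48 = -832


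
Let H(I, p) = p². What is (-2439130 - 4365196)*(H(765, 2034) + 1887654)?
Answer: -40994771328060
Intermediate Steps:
(-2439130 - 4365196)*(H(765, 2034) + 1887654) = (-2439130 - 4365196)*(2034² + 1887654) = -6804326*(4137156 + 1887654) = -6804326*6024810 = -40994771328060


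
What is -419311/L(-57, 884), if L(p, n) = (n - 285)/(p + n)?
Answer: -346770197/599 ≈ -5.7892e+5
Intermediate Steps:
L(p, n) = (-285 + n)/(n + p)
-419311/L(-57, 884) = -419311*(884 - 57)/(-285 + 884) = -419311/(599/827) = -419311/((1/827)*599) = -419311/599/827 = -419311*827/599 = -346770197/599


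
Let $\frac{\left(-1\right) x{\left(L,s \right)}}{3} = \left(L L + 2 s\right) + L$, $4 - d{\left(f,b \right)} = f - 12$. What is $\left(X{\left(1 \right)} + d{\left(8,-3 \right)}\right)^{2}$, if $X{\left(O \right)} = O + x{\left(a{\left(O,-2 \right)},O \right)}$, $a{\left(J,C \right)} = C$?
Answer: $9$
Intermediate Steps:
$d{\left(f,b \right)} = 16 - f$ ($d{\left(f,b \right)} = 4 - \left(f - 12\right) = 4 - \left(-12 + f\right) = 16 - f$)
$x{\left(L,s \right)} = - 6 s - 3 L - 3 L^{2}$ ($x{\left(L,s \right)} = - 3 \left(\left(L L + 2 s\right) + L\right) = - 3 \left(\left(L^{2} + 2 s\right) + L\right) = - 3 \left(L + L^{2} + 2 s\right) = - 6 s - 3 L - 3 L^{2}$)
$X{\left(O \right)} = -6 - 5 O$ ($X{\left(O \right)} = O - \left(-6 + 12 + 6 O\right) = O - \left(6 + 6 O\right) = -6 - 5 O$)
$\left(X{\left(1 \right)} + d{\left(8,-3 \right)}\right)^{2} = \left(\left(-6 - 5\right) + \left(16 - 8\right)\right)^{2} = \left(-11 + 8\right)^{2} = \left(-3\right)^{2} = 9$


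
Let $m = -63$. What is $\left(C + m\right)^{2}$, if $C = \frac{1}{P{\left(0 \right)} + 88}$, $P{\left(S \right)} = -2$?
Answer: $\frac{29343889}{7396} \approx 3967.5$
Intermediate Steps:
$C = \frac{1}{86}$ ($C = \frac{1}{-2 + 88} = \frac{1}{86} \approx 0.011628$)
$\left(C + m\right)^{2} = \left(\frac{1}{86} - 63\right)^{2} = \left(- \frac{5417}{86}\right)^{2} = \frac{29343889}{7396}$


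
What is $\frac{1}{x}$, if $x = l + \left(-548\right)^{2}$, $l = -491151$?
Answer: $- \frac{1}{190847} \approx -5.2398 \cdot 10^{-6}$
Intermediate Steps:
$x = -190847$ ($x = -491151 + \left(-548\right)^{2} = -491151 + 300304 = -190847$)
$\frac{1}{x} = \frac{1}{-190847} = - \frac{1}{190847}$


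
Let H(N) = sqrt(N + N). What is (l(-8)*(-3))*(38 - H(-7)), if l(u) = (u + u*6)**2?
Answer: -357504 + 9408*I*sqrt(14) ≈ -3.575e+5 + 35202.0*I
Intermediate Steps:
H(N) = sqrt(2)*sqrt(N) (H(N) = sqrt(2*N) = sqrt(2)*sqrt(N))
l(u) = 49*u**2 (l(u) = (u + 6*u)**2 = (7*u)**2 = 49*u**2)
(l(-8)*(-3))*(38 - H(-7)) = ((49*(-8)**2)*(-3))*(38 - sqrt(2)*sqrt(-7)) = ((49*64)*(-3))*(38 - sqrt(2)*I*sqrt(7)) = (3136*(-3))*(38 - I*sqrt(14)) = -9408*(38 - I*sqrt(14)) = -357504 + 9408*I*sqrt(14)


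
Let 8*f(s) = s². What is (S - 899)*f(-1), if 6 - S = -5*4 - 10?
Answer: -863/8 ≈ -107.88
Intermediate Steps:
S = 36 (S = 6 - (-5*4 - 10) = 6 - (-20 - 10) = 6 - 1*(-30) = 6 + 30 = 36)
f(s) = s²/8
(S - 899)*f(-1) = (36 - 899)*((⅛)*(-1)²) = -863/8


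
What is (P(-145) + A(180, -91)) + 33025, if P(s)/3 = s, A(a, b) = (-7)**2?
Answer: 32639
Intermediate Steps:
A(a, b) = 49
P(s) = 3*s
(P(-145) + A(180, -91)) + 33025 = (3*(-145) + 49) + 33025 = (-435 + 49) + 33025 = -386 + 33025 = 32639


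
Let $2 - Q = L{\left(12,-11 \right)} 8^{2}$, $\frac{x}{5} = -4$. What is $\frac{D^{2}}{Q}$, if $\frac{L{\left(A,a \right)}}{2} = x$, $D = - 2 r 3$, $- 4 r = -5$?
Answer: $\frac{75}{3416} \approx 0.021955$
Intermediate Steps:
$r = \frac{5}{4}$ ($r = \left(- \frac{1}{4}\right) \left(-5\right) = \frac{5}{4} \approx 1.25$)
$x = -20$ ($x = 5 \left(-4\right) = -20$)
$D = - \frac{15}{2}$ ($D = \left(-2\right) \frac{5}{4} \cdot 3 = \left(- \frac{5}{2}\right) 3 = - \frac{15}{2} \approx -7.5$)
$L{\left(A,a \right)} = -40$ ($L{\left(A,a \right)} = 2 \left(-20\right) = -40$)
$Q = 2562$ ($Q = 2 - - 40 \cdot 8^{2} = 2 - \left(-40\right) 64 = 2 - -2560 = 2 + 2560 = 2562$)
$\frac{D^{2}}{Q} = \frac{\left(- \frac{15}{2}\right)^{2}}{2562} = \frac{225}{4} \cdot \frac{1}{2562} = \frac{75}{3416}$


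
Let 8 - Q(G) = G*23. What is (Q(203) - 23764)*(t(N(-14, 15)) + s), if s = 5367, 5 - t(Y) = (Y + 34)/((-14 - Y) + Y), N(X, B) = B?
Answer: -305597175/2 ≈ -1.5280e+8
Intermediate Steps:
Q(G) = 8 - 23*G (Q(G) = 8 - G*23 = 8 - 23*G)
t(Y) = 52/7 + Y/14 (t(Y) = 5 - (Y + 34)/((-14 - Y) + Y) = 5 - (34 + Y)/(-14) = 5 - (34 + Y)*(-1)/14 = 5 - (-17/7 - Y/14) = 5 + (17/7 + Y/14) = 52/7 + Y/14)
(Q(203) - 23764)*(t(N(-14, 15)) + s) = ((8 - 23*203) - 23764)*((52/7 + (1/14)*15) + 5367) = ((8 - 4669) - 23764)*((52/7 + 15/14) + 5367) = (-4661 - 23764)*(17/2 + 5367) = -28425*10751/2 = -305597175/2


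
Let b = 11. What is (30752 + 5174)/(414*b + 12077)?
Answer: 35926/16631 ≈ 2.1602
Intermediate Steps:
(30752 + 5174)/(414*b + 12077) = (30752 + 5174)/(414*11 + 12077) = 35926/(4554 + 12077) = 35926/16631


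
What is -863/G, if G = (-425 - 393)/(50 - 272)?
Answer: -95793/409 ≈ -234.21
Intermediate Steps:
G = 409/111 (G = -818/(-222) = -818*(-1/222) = 409/111 ≈ 3.6847)
-863/G = -863/409/111 = -863*111/409 = -95793/409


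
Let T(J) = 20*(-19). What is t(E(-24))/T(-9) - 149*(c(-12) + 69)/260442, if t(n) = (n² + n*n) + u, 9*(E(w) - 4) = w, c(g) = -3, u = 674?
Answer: -5005579/2749110 ≈ -1.8208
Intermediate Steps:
E(w) = 4 + w/9
t(n) = 674 + 2*n² (t(n) = (n² + n*n) + 674 = (n² + n²) + 674 = 2*n² + 674 = 674 + 2*n²)
T(J) = -380
t(E(-24))/T(-9) - 149*(c(-12) + 69)/260442 = (674 + 2*(4 + (⅑)*(-24))²)/(-380) - 149*(-3 + 69)/260442 = (674 + 2*(4 - 8/3)²)*(-1/380) - 149*66*(1/260442) = (674 + 2*(4/3)²)*(-1/380) - 9834*1/260442 = (674 + 2*(16/9))*(-1/380) - 1639/43407 = (674 + 32/9)*(-1/380) - 1639/43407 = (6098/9)*(-1/380) - 1639/43407 = -3049/1710 - 1639/43407 = -5005579/2749110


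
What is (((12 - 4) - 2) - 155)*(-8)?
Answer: 1192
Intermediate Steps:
(((12 - 4) - 2) - 155)*(-8) = ((8 - 2) - 155)*(-8) = (6 - 155)*(-8) = -149*(-8) = 1192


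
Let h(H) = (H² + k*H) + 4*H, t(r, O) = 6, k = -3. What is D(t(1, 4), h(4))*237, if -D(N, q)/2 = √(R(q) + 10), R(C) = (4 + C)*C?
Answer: -3318*√10 ≈ -10492.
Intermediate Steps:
h(H) = H + H² (h(H) = (H² - 3*H) + 4*H = H + H²)
R(C) = C*(4 + C)
D(N, q) = -2*√(10 + q*(4 + q)) (D(N, q) = -2*√(q*(4 + q) + 10) = -2*√(10 + q*(4 + q)))
D(t(1, 4), h(4))*237 = -2*√(10 + (4*(1 + 4))*(4 + 4*(1 + 4)))*237 = -2*√(10 + (4*5)*(4 + 4*5))*237 = -2*√(10 + 20*(4 + 20))*237 = -2*√(10 + 20*24)*237 = -2*√(10 + 480)*237 = -14*√10*237 = -3318*√10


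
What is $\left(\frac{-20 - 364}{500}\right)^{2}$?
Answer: $\frac{9216}{15625} \approx 0.58982$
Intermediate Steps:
$\left(\frac{-20 - 364}{500}\right)^{2} = \left(\left(-20 - 364\right) \frac{1}{500}\right)^{2} = \left(\left(-384\right) \frac{1}{500}\right)^{2} = \left(- \frac{96}{125}\right)^{2} = \frac{9216}{15625}$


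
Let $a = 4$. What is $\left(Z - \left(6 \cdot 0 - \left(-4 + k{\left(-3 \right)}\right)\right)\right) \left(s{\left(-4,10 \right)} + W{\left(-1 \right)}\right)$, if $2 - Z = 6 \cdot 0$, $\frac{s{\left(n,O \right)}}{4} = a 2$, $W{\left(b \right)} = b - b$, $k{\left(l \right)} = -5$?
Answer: $-224$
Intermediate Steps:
$W{\left(b \right)} = 0$
$s{\left(n,O \right)} = 32$ ($s{\left(n,O \right)} = 4 \cdot 4 \cdot 2 = 4 \cdot 8 = 32$)
$Z = 2$ ($Z = 2 - 6 \cdot 0 = 2 - 0 = 2 + 0 = 2$)
$\left(Z - \left(6 \cdot 0 - \left(-4 + k{\left(-3 \right)}\right)\right)\right) \left(s{\left(-4,10 \right)} + W{\left(-1 \right)}\right) = \left(2 - \left(6 \cdot 0 + \left(4 - -5\right)\right)\right) \left(32 + 0\right) = \left(2 - \left(0 + \left(4 + 5\right)\right)\right) 32 = \left(2 - \left(0 + 9\right)\right) 32 = \left(2 - 9\right) 32 = \left(-7\right) 32 = -224$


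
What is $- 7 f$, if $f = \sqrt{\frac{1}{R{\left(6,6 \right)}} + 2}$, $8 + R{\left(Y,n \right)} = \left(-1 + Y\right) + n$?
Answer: $- \frac{7 \sqrt{21}}{3} \approx -10.693$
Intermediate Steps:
$R{\left(Y,n \right)} = -9 + Y + n$ ($R{\left(Y,n \right)} = -8 + \left(\left(-1 + Y\right) + n\right) = -8 + \left(-1 + Y + n\right) = -9 + Y + n$)
$f = \frac{\sqrt{21}}{3}$ ($f = \sqrt{\frac{1}{-9 + 6 + 6} + 2} = \sqrt{\frac{1}{3} + 2} = \sqrt{\frac{7}{3}} = \frac{\sqrt{21}}{3} \approx 1.5275$)
$- 7 f = - 7 \frac{\sqrt{21}}{3} = - \frac{7 \sqrt{21}}{3}$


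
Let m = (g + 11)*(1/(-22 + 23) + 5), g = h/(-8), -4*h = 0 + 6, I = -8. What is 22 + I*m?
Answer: -515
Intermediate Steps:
h = -3/2 (h = -(0 + 6)/4 = -1/4*6 = -3/2 ≈ -1.5000)
g = 3/16 (g = -3/2/(-8) = -3/2*(-1/8) = 3/16 ≈ 0.18750)
m = 537/8 (m = (3/16 + 11)*(1/(-22 + 23) + 5) = 179*(1/1 + 5)/16 = 179*(1 + 5)/16 = (179/16)*6 = 537/8 ≈ 67.125)
22 + I*m = 22 - 8*537/8 = 22 - 537 = -515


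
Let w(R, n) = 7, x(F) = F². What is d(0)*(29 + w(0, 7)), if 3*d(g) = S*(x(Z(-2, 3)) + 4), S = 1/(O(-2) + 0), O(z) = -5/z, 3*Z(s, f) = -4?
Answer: 416/15 ≈ 27.733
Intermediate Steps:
Z(s, f) = -4/3 (Z(s, f) = (⅓)*(-4) = -4/3)
S = ⅖ (S = 1/(-5/(-2) + 0) = 1/(-5*(-½) + 0) = 1/(5/2 + 0) = 1/(5/2) = ⅖ ≈ 0.40000)
d(g) = 104/135 (d(g) = (2*((-4/3)² + 4)/5)/3 = (2*(16/9 + 4)/5)/3 = ((⅖)*(52/9))/3 = (⅓)*(104/45) = 104/135)
d(0)*(29 + w(0, 7)) = 104*(29 + 7)/135 = (104/135)*36 = 416/15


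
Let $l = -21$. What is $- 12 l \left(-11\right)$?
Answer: $-2772$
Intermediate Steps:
$- 12 l \left(-11\right) = \left(-12\right) \left(-21\right) \left(-11\right) = 252 \left(-11\right) = -2772$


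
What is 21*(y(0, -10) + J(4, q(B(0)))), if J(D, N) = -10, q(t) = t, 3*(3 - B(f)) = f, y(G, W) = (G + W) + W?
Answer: -630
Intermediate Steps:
y(G, W) = G + 2*W
B(f) = 3 - f/3
21*(y(0, -10) + J(4, q(B(0)))) = 21*((0 + 2*(-10)) - 10) = 21*((0 - 20) - 10) = 21*(-20 - 10) = 21*(-30) = -630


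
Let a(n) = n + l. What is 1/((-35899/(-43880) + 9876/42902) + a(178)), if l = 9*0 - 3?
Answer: 941269880/165708977889 ≈ 0.0056803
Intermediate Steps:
l = -3 (l = 0 - 3 = -3)
a(n) = -3 + n (a(n) = n - 3 = -3 + n)
1/((-35899/(-43880) + 9876/42902) + a(178)) = 1/((-35899/(-43880) + 9876/42902) + (-3 + 178)) = 1/((-35899*(-1/43880) + 9876*(1/42902)) + 175) = 1/((35899/43880 + 4938/21451) + 175) = 1/(986748889/941269880 + 175) = 1/(165708977889/941269880) = 941269880/165708977889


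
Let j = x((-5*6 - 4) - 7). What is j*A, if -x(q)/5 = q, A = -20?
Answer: -4100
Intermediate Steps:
x(q) = -5*q
j = 205 (j = -5*((-5*6 - 4) - 7) = -5*((-30 - 4) - 7) = -5*(-34 - 7) = -5*(-41) = 205)
j*A = 205*(-20) = -4100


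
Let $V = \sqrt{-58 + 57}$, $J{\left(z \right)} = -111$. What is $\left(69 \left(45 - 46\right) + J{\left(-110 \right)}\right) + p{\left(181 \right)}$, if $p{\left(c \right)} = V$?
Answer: $-180 + i \approx -180.0 + 1.0 i$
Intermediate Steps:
$V = i$ ($V = \sqrt{-1} = i \approx 1.0 i$)
$p{\left(c \right)} = i$
$\left(69 \left(45 - 46\right) + J{\left(-110 \right)}\right) + p{\left(181 \right)} = \left(69 \left(45 - 46\right) - 111\right) + i = \left(69 \left(-1\right) - 111\right) + i = \left(-69 - 111\right) + i = -180 + i$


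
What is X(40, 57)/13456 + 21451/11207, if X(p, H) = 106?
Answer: 144916299/75400696 ≈ 1.9219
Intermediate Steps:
X(40, 57)/13456 + 21451/11207 = 106/13456 + 21451/11207 = 106*(1/13456) + 21451*(1/11207) = 53/6728 + 21451/11207 = 144916299/75400696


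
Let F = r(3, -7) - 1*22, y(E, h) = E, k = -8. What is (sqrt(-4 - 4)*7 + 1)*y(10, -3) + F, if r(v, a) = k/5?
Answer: -68/5 + 140*I*sqrt(2) ≈ -13.6 + 197.99*I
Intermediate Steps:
r(v, a) = -8/5
F = -118/5 (F = -8/5 - 1*22 = -8/5 - 22 = -118/5 ≈ -23.600)
(sqrt(-4 - 4)*7 + 1)*y(10, -3) + F = (sqrt(-4 - 4)*7 + 1)*10 - 118/5 = (sqrt(-8)*7 + 1)*10 - 118/5 = ((2*I*sqrt(2))*7 + 1)*10 - 118/5 = (14*I*sqrt(2) + 1)*10 - 118/5 = (1 + 14*I*sqrt(2))*10 - 118/5 = (10 + 140*I*sqrt(2)) - 118/5 = -68/5 + 140*I*sqrt(2)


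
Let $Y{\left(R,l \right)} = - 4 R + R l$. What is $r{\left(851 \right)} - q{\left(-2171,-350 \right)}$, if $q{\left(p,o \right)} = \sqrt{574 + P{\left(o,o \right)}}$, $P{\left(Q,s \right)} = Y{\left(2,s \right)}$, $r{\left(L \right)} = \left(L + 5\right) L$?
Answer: $728456 - i \sqrt{134} \approx 7.2846 \cdot 10^{5} - 11.576 i$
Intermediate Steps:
$r{\left(L \right)} = L \left(5 + L\right)$ ($r{\left(L \right)} = \left(5 + L\right) L = L \left(5 + L\right)$)
$P{\left(Q,s \right)} = -8 + 2 s$ ($P{\left(Q,s \right)} = 2 \left(-4 + s\right) = -8 + 2 s$)
$q{\left(p,o \right)} = \sqrt{566 + 2 o}$ ($q{\left(p,o \right)} = \sqrt{574 + \left(-8 + 2 o\right)} = \sqrt{566 + 2 o}$)
$r{\left(851 \right)} - q{\left(-2171,-350 \right)} = 851 \left(5 + 851\right) - \sqrt{566 + 2 \left(-350\right)} = 851 \cdot 856 - \sqrt{566 - 700} = 728456 - \sqrt{-134} = 728456 - i \sqrt{134}$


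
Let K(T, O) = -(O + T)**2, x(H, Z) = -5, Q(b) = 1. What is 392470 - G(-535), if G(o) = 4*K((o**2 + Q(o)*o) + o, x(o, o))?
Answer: 325242482470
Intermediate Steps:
G(o) = -4*(-5 + o**2 + 2*o)**2 (G(o) = 4*(-(-5 + ((o**2 + 1*o) + o))**2) = 4*(-(-5 + ((o**2 + o) + o))**2) = 4*(-(-5 + ((o + o**2) + o))**2) = 4*(-(-5 + (o**2 + 2*o))**2) = 4*(-(-5 + o**2 + 2*o)**2) = -4*(-5 + o**2 + 2*o)**2)
392470 - G(-535) = 392470 - (-4)*(-5 - 535*(2 - 535))**2 = 392470 - (-4)*(-5 - 535*(-533))**2 = 392470 - (-4)*(-5 + 285155)**2 = 392470 - (-4)*285150**2 = 392470 - (-4)*81310522500 = 392470 - 1*(-325242090000) = 392470 + 325242090000 = 325242482470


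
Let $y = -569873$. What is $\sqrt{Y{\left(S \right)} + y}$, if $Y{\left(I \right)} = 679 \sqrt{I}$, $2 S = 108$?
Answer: $\sqrt{-569873 + 2037 \sqrt{6}} \approx 751.59 i$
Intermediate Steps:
$S = 54$ ($S = \frac{1}{2} \cdot 108 = 54$)
$\sqrt{Y{\left(S \right)} + y} = \sqrt{679 \sqrt{54} - 569873} = \sqrt{679 \cdot 3 \sqrt{6} - 569873} = \sqrt{2037 \sqrt{6} - 569873} = \sqrt{-569873 + 2037 \sqrt{6}}$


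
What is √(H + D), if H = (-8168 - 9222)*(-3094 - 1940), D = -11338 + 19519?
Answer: √87549441 ≈ 9356.8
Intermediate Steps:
D = 8181
H = 87541260 (H = -17390*(-5034) = 87541260)
√(H + D) = √(87541260 + 8181) = √87549441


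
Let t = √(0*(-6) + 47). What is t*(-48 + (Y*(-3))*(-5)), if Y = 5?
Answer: 27*√47 ≈ 185.10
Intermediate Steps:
t = √47 (t = √(0 + 47) = √47 ≈ 6.8557)
t*(-48 + (Y*(-3))*(-5)) = √47*(-48 + (5*(-3))*(-5)) = √47*(-48 - 15*(-5)) = √47*(-48 + 75) = √47*27 = 27*√47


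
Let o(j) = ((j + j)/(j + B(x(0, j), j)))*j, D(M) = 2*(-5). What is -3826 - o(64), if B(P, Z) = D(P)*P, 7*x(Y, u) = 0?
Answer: -3954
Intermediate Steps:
x(Y, u) = 0 (x(Y, u) = (1/7)*0 = 0)
D(M) = -10
B(P, Z) = -10*P
o(j) = 2*j (o(j) = ((j + j)/(j - 10*0))*j = ((2*j)/(j + 0))*j = ((2*j)/j)*j = 2*j)
-3826 - o(64) = -3826 - 2*64 = -3826 - 1*128 = -3826 - 128 = -3954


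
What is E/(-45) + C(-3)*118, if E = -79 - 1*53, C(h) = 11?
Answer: 19514/15 ≈ 1300.9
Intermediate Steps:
E = -132 (E = -79 - 53 = -132)
E/(-45) + C(-3)*118 = -132/(-45) + 11*118 = -132*(-1/45) + 1298 = 44/15 + 1298 = 19514/15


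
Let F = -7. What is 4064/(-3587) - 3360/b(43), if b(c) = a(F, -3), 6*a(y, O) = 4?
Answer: -18082544/3587 ≈ -5041.1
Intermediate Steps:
a(y, O) = 2/3 (a(y, O) = (1/6)*4 = 2/3)
b(c) = 2/3
4064/(-3587) - 3360/b(43) = 4064/(-3587) - 3360/2/3 = 4064*(-1/3587) - 3360*3/2 = -4064/3587 - 5040 = -18082544/3587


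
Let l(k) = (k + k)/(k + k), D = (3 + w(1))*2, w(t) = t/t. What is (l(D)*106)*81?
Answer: 8586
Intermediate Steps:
w(t) = 1
D = 8 (D = (3 + 1)*2 = 4*2 = 8)
l(k) = 1 (l(k) = (2*k)/((2*k)) = (2*k)*(1/(2*k)) = 1)
(l(D)*106)*81 = (1*106)*81 = 106*81 = 8586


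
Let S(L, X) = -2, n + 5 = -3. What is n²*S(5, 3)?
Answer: -128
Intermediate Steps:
n = -8 (n = -5 - 3 = -8)
n²*S(5, 3) = (-8)²*(-2) = 64*(-2) = -128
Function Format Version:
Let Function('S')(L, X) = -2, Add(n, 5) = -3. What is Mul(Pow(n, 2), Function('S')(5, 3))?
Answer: -128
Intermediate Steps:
n = -8 (n = Add(-5, -3) = -8)
Mul(Pow(n, 2), Function('S')(5, 3)) = Mul(Pow(-8, 2), -2) = Mul(64, -2) = -128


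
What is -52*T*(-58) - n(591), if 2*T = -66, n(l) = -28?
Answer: -99500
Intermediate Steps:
T = -33 (T = (1/2)*(-66) = -33)
-52*T*(-58) - n(591) = -52*(-33)*(-58) - 1*(-28) = 1716*(-58) + 28 = -99528 + 28 = -99500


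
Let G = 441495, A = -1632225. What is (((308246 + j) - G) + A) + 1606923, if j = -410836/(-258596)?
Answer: -10250060890/64649 ≈ -1.5855e+5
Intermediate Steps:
j = 102709/64649 (j = -410836*(-1/258596) = 102709/64649 ≈ 1.5887)
(((308246 + j) - G) + A) + 1606923 = (((308246 + 102709/64649) - 1*441495) - 1632225) + 1606923 = ((19927898363/64649 - 441495) - 1632225) + 1606923 = (-8614311892/64649 - 1632225) + 1606923 = -114136025917/64649 + 1606923 = -10250060890/64649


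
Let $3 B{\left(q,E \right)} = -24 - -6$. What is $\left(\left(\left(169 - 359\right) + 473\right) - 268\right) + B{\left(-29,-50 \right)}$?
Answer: $9$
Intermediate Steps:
$B{\left(q,E \right)} = -6$ ($B{\left(q,E \right)} = \frac{-24 - -6}{3} = \frac{-24 + 6}{3} = \frac{1}{3} \left(-18\right) = -6$)
$\left(\left(\left(169 - 359\right) + 473\right) - 268\right) + B{\left(-29,-50 \right)} = \left(\left(\left(169 - 359\right) + 473\right) - 268\right) - 6 = \left(\left(-190 + 473\right) - 268\right) - 6 = \left(283 - 268\right) - 6 = 15 - 6 = 9$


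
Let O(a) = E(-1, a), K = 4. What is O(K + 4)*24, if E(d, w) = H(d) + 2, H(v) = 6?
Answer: 192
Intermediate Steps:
E(d, w) = 8 (E(d, w) = 6 + 2 = 8)
O(a) = 8
O(K + 4)*24 = 8*24 = 192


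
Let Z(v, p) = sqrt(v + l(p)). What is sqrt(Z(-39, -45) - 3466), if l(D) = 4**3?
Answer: I*sqrt(3461) ≈ 58.83*I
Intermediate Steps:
l(D) = 64
Z(v, p) = sqrt(64 + v) (Z(v, p) = sqrt(v + 64) = sqrt(64 + v))
sqrt(Z(-39, -45) - 3466) = sqrt(sqrt(64 - 39) - 3466) = sqrt(sqrt(25) - 3466) = sqrt(5 - 3466) = sqrt(-3461) = I*sqrt(3461)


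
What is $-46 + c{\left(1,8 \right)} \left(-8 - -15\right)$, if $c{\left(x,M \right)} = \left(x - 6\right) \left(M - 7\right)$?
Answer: $-81$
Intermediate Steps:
$c{\left(x,M \right)} = \left(-7 + M\right) \left(-6 + x\right)$ ($c{\left(x,M \right)} = \left(-6 + x\right) \left(-7 + M\right) = \left(-7 + M\right) \left(-6 + x\right)$)
$-46 + c{\left(1,8 \right)} \left(-8 - -15\right) = -46 + \left(42 - 7 - 48 + 8 \cdot 1\right) \left(-8 - -15\right) = -46 + \left(42 - 7 - 48 + 8\right) \left(-8 + 15\right) = -46 - 35 = -81$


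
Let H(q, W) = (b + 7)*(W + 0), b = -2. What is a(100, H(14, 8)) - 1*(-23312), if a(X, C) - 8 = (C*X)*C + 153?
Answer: 183473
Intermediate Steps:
H(q, W) = 5*W (H(q, W) = (-2 + 7)*(W + 0) = 5*W)
a(X, C) = 161 + X*C² (a(X, C) = 8 + ((C*X)*C + 153) = 8 + (X*C² + 153) = 8 + (153 + X*C²) = 161 + X*C²)
a(100, H(14, 8)) - 1*(-23312) = (161 + 100*(5*8)²) - 1*(-23312) = (161 + 100*40²) + 23312 = (161 + 100*1600) + 23312 = (161 + 160000) + 23312 = 160161 + 23312 = 183473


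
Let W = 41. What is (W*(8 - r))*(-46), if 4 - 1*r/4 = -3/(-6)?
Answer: 11316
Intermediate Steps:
r = 14 (r = 16 - (-12)/(-6) = 16 - (-12)*(-1)/6 = 16 - 4*½ = 16 - 2 = 14)
(W*(8 - r))*(-46) = (41*(8 - 1*14))*(-46) = (41*(8 - 14))*(-46) = (41*(-6))*(-46) = -246*(-46) = 11316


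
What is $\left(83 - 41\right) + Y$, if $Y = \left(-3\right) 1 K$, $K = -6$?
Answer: $60$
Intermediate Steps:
$Y = 18$ ($Y = \left(-3\right) 1 \left(-6\right) = \left(-3\right) \left(-6\right) = 18$)
$\left(83 - 41\right) + Y = \left(83 - 41\right) + 18 = 42 + 18 = 60$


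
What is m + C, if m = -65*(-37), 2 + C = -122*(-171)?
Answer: 23265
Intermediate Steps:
C = 20860 (C = -2 - 122*(-171) = -2 + 20862 = 20860)
m = 2405
m + C = 2405 + 20860 = 23265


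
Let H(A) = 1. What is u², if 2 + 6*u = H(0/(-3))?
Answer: 1/36 ≈ 0.027778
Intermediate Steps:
u = -⅙ (u = -⅓ + (⅙)*1 = -⅓ + ⅙ = -⅙ ≈ -0.16667)
u² = (-⅙)² = 1/36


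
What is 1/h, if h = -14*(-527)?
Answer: 1/7378 ≈ 0.00013554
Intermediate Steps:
h = 7378
1/h = 1/7378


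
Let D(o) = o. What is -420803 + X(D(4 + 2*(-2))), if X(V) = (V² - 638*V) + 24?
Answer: -420779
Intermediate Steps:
X(V) = 24 + V² - 638*V
-420803 + X(D(4 + 2*(-2))) = -420803 + (24 + (4 + 2*(-2))² - 638*(4 + 2*(-2))) = -420803 + (24 + (4 - 4)² - 638*(4 - 4)) = -420803 + (24 + 0² - 638*0) = -420803 + (24 + 0 + 0) = -420803 + 24 = -420779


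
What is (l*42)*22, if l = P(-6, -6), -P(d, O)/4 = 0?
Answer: 0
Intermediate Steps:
P(d, O) = 0 (P(d, O) = -4*0 = 0)
l = 0
(l*42)*22 = (0*42)*22 = 0*22 = 0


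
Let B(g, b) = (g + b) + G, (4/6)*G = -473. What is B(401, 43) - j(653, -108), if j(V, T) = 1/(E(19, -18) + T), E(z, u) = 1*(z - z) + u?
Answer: -16726/63 ≈ -265.49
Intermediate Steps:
G = -1419/2 (G = (3/2)*(-473) = -1419/2 ≈ -709.50)
E(z, u) = u (E(z, u) = 1*0 + u = 0 + u = u)
B(g, b) = -1419/2 + b + g (B(g, b) = (g + b) - 1419/2 = (b + g) - 1419/2 = -1419/2 + b + g)
j(V, T) = 1/(-18 + T)
B(401, 43) - j(653, -108) = (-1419/2 + 43 + 401) - 1/(-18 - 108) = -531/2 - 1/(-126) = -531/2 - 1*(-1/126) = -531/2 + 1/126 = -16726/63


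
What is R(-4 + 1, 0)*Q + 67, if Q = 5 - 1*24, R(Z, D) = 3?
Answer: 10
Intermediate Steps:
Q = -19 (Q = 5 - 24 = -19)
R(-4 + 1, 0)*Q + 67 = 3*(-19) + 67 = -57 + 67 = 10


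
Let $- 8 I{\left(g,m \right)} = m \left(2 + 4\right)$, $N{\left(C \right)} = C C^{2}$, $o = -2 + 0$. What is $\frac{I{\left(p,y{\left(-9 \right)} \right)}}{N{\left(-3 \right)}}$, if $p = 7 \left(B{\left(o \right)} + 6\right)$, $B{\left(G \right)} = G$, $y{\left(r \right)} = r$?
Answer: $- \frac{1}{4} \approx -0.25$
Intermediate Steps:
$o = -2$
$p = 28$ ($p = 7 \left(-2 + 6\right) = 7 \cdot 4 = 28$)
$N{\left(C \right)} = C^{3}$
$I{\left(g,m \right)} = - \frac{3 m}{4}$ ($I{\left(g,m \right)} = - \frac{m \left(2 + 4\right)}{8} = - \frac{m 6}{8} = - \frac{6 m}{8} = - \frac{3 m}{4}$)
$\frac{I{\left(p,y{\left(-9 \right)} \right)}}{N{\left(-3 \right)}} = \frac{\left(- \frac{3}{4}\right) \left(-9\right)}{\left(-3\right)^{3}} = \frac{27}{4 \left(-27\right)} = \frac{27}{4} \left(- \frac{1}{27}\right) = - \frac{1}{4}$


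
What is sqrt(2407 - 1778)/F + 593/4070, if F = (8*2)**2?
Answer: 593/4070 + sqrt(629)/256 ≈ 0.24367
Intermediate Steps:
F = 256 (F = 16**2 = 256)
sqrt(2407 - 1778)/F + 593/4070 = sqrt(2407 - 1778)/256 + 593/4070 = sqrt(629)*(1/256) + 593*(1/4070) = sqrt(629)/256 + 593/4070 = 593/4070 + sqrt(629)/256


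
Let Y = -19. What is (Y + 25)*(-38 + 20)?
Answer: -108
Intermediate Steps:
(Y + 25)*(-38 + 20) = (-19 + 25)*(-38 + 20) = 6*(-18) = -108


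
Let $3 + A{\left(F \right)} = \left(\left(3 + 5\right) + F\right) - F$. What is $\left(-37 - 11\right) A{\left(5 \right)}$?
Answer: $-240$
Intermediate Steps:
$A{\left(F \right)} = 5$ ($A{\left(F \right)} = -3 + \left(\left(\left(3 + 5\right) + F\right) - F\right) = -3 + \left(\left(8 + F\right) - F\right) = -3 + 8 = 5$)
$\left(-37 - 11\right) A{\left(5 \right)} = \left(-37 - 11\right) 5 = \left(-48\right) 5 = -240$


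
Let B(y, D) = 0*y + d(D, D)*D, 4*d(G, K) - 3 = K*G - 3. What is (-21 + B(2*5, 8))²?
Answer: 11449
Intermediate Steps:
d(G, K) = G*K/4 (d(G, K) = ¾ + (K*G - 3)/4 = ¾ + (G*K - 3)/4 = ¾ + (-3 + G*K)/4 = ¾ + (-¾ + G*K/4) = G*K/4)
B(y, D) = D³/4 (B(y, D) = 0*y + (D*D/4)*D = 0 + (D²/4)*D = 0 + D³/4 = D³/4)
(-21 + B(2*5, 8))² = (-21 + (¼)*8³)² = (-21 + (¼)*512)² = (-21 + 128)² = 107² = 11449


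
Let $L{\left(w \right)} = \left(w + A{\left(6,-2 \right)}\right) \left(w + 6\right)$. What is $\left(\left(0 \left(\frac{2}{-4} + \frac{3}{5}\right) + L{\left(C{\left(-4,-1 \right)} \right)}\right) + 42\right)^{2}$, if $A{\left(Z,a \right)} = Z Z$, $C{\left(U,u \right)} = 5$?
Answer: $243049$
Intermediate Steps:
$A{\left(Z,a \right)} = Z^{2}$
$L{\left(w \right)} = \left(6 + w\right) \left(36 + w\right)$ ($L{\left(w \right)} = \left(w + 6^{2}\right) \left(w + 6\right) = \left(w + 36\right) \left(6 + w\right) = \left(36 + w\right) \left(6 + w\right) = \left(6 + w\right) \left(36 + w\right)$)
$\left(\left(0 \left(\frac{2}{-4} + \frac{3}{5}\right) + L{\left(C{\left(-4,-1 \right)} \right)}\right) + 42\right)^{2} = \left(\left(0 \left(\frac{2}{-4} + \frac{3}{5}\right) + \left(216 + 5^{2} + 42 \cdot 5\right)\right) + 42\right)^{2} = \left(\left(0 \left(2 \left(- \frac{1}{4}\right) + 3 \cdot \frac{1}{5}\right) + \left(216 + 25 + 210\right)\right) + 42\right)^{2} = \left(\left(0 \left(- \frac{1}{2} + \frac{3}{5}\right) + 451\right) + 42\right)^{2} = \left(\left(0 \cdot \frac{1}{10} + 451\right) + 42\right)^{2} = \left(\left(0 + 451\right) + 42\right)^{2} = \left(451 + 42\right)^{2} = 493^{2} = 243049$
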